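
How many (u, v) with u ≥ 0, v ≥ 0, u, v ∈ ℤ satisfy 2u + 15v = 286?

10

gcd(15, 2) = 1.
By Bézout, 2·(-7) + 15·(1) = 1.
One solution: (8, 18).
General: u = 8 + 15t, v = 18 - 2t.
u ≥ 0 ⇒ t ≥ 0; v ≥ 0 ⇒ t ≤ 9. So t ∈ [0, 9]: 10 solutions.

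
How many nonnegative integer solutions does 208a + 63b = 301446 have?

23

gcd(208, 63):
  208 = 3·63 + 19
  63 = 3·19 + 6
  19 = 3·6 + 1
  6 = 6·1
so gcd(208, 63) = 1.
Back-substitute for Bézout coefficients:
  1 = 19 - 3·6
  ... = 208·(10) + 63·(-33)
Scale by 301446: one solution is (3014460, -9947718). Reduce a mod 63: (36, 4666).
General: a = 36 + 63t, b = 4666 - 208t.
a ≥ 0 ⇒ t ≥ 0; b ≥ 0 ⇒ t ≤ 22. So t ∈ [0, 22]: 23 solutions.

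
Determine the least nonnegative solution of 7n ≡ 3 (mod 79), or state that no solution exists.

gcd(79, 7) = 1  (79 = 11*7 + 2, 7 = 3*2 + 1, 2 = 2*1).
1 divides 3, so solutions exist.
Back-substituting, 7*(34) + 79*(-3) = 1.
So 7*(34) ≡ 1 (mod 79); multiply by 3: n ≡ 102 (mod 79).
Smallest nonnegative: n = 102 mod 79 = 23.

23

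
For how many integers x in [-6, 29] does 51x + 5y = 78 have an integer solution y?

7

gcd(51, 5) = 1.
By Bézout, 51·(1) + 5·(-10) = 1.
Particular solution: (3, -15).
General solution: x = 3 + 5t, y = -15 - 51t for integer t.
-6 ≤ 3 + 5t ≤ 29 gives t ∈ [-1, 5], which is 7 values.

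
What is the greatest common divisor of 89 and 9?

1

gcd(89, 9) = 1  (89 = 9×9 + 8, 9 = 1×8 + 1, 8 = 8×1).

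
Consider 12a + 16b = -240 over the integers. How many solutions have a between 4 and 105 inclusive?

gcd(16, 12) = 4.
By Bézout, 12·(-1) + 16·(1) = 4.
Particular solution: (0, -15).
General solution: a = 0 + 4t, b = -15 - 3t for integer t.
4 ≤ 0 + 4t ≤ 105 gives t ∈ [1, 26], which is 26 values.

26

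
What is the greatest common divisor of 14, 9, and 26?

gcd(14, 9):
  14 = 1×9 + 5
  9 = 1×5 + 4
  5 = 1×4 + 1
  4 = 4×1
so gcd(14, 9) = 1.
gcd(1, 26) = 1.

1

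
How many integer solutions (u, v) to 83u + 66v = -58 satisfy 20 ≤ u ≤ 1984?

gcd(83, 66) = 1.
By Bézout, 83×(-31) + 66×(39) = 1.
Particular solution: (16, -21).
General solution: u = 16 + 66t, v = -21 - 83t for integer t.
20 ≤ 16 + 66t ≤ 1984 gives t ∈ [1, 29], which is 29 values.

29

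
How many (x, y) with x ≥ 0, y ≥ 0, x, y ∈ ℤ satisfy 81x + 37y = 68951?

23

gcd(81, 37) = 1  (81 = 2·37 + 7, 37 = 5·7 + 2, 7 = 3·2 + 1, 2 = 2·1).
Back-substituting, 81·(16) + 37·(-35) = 1.
Scale by 68951: one solution is (1103216, -2413285). Reduce x mod 37: (24, 1811).
General: x = 24 + 37t, y = 1811 - 81t.
x ≥ 0 ⇒ t ≥ 0; y ≥ 0 ⇒ t ≤ 22. So t ∈ [0, 22]: 23 solutions.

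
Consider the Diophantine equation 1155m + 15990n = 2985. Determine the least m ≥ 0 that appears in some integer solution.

gcd(15990, 1155) = 15.
15 divides 2985, so solutions exist.
By Bézout, 1155×(-443) + 15990×(32) = 15.
Scale by 2985/15 = 199: (m₀, n₀) = (-88157, 6368).
General solution: m = -88157 + 1066t, n = 6368 - 77t for integer t.
m ≥ 0: smallest is -88157 mod 1066 = 321 (at t = 83), with n = -23.

321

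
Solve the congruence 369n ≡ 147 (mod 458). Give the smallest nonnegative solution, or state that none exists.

127

gcd(458, 369) = 1.
1 divides 147, so solutions exist.
By Bézout, 369×(-211) + 458×(170) = 1.
So 369×(-211) ≡ 1 (mod 458); multiply by 147: n ≡ -31017 (mod 458).
Smallest nonnegative: n = -31017 mod 458 = 127.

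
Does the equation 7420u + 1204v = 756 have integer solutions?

yes

gcd(7420, 1204) = 28  (7420 = 6*1204 + 196, 1204 = 6*196 + 28, 196 = 7*28).
28 divides 756, so integer solutions exist.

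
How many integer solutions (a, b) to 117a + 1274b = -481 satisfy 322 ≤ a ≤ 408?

gcd(1274, 117):
  1274 = 10*117 + 104
  117 = 1*104 + 13
  104 = 8*13
so gcd(1274, 117) = 13.
Back-substitute for Bézout coefficients:
  13 = 117 - 1*104
  ... = 117*(11) + 1274*(-1)
Scale by -37: particular solution (-407, 37); reduce a mod 98: (83, -8).
General solution: a = 83 + 98t, b = -8 - 9t for integer t.
322 ≤ 83 + 98t ≤ 408 gives t ∈ [3, 3], which is 1 value.

1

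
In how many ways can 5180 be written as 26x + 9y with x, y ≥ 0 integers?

22

gcd(26, 9) = 1.
By Bézout, 26×(-1) + 9×(3) = 1.
One solution: (4, 564).
General: x = 4 + 9t, y = 564 - 26t.
x ≥ 0 ⇒ t ≥ 0; y ≥ 0 ⇒ t ≤ 21. So t ∈ [0, 21]: 22 solutions.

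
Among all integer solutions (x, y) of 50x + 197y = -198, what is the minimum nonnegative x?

130

gcd(197, 50) = 1.
1 divides -198, so solutions exist.
By Bézout, 50*(67) + 197*(-17) = 1.
Scale by -198/1 = -198: (x₀, y₀) = (-13266, 3366).
General solution: x = -13266 + 197t, y = 3366 - 50t for integer t.
x ≥ 0: smallest is -13266 mod 197 = 130 (at t = 68), with y = -34.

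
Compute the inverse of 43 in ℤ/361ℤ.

gcd(361, 43) = 1  (361 = 8·43 + 17, 43 = 2·17 + 9, 17 = 1·9 + 8, 9 = 1·8 + 1, 8 = 8·1).
Back-substituting, 43·(42) + 361·(-5) = 1.
So 43·42 ≡ 1 (mod 361), and 42 mod 361 = 42.

42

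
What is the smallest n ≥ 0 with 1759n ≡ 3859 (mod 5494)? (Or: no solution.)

gcd(5494, 1759):
  5494 = 3*1759 + 217
  1759 = 8*217 + 23
  217 = 9*23 + 10
  23 = 2*10 + 3
  10 = 3*3 + 1
  3 = 3*1
so gcd(5494, 1759) = 1.
1 divides 3859, so solutions exist.
Back-substitute for Bézout coefficients:
  1 = 10 - 3*3
  ... = 1759*(-1671) + 5494*(535)
So 1759*(-1671) ≡ 1 (mod 5494); multiply by 3859: n ≡ -6448389 (mod 5494).
Smallest nonnegative: n = -6448389 mod 5494 = 1567.

1567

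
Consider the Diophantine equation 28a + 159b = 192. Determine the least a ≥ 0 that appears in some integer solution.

75

gcd(159, 28) = 1  (159 = 5*28 + 19, 28 = 1*19 + 9, 19 = 2*9 + 1, 9 = 9*1).
1 divides 192, so solutions exist.
Back-substituting, 28*(-17) + 159*(3) = 1.
Scale by 192/1 = 192: (a₀, b₀) = (-3264, 576).
General solution: a = -3264 + 159t, b = 576 - 28t for integer t.
a ≥ 0: smallest is -3264 mod 159 = 75 (at t = 21), with b = -12.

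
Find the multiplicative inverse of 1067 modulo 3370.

2353

gcd(3370, 1067) = 1.
By Bézout, 1067×(-1017) + 3370×(322) = 1.
So 1067×-1017 ≡ 1 (mod 3370), and -1017 mod 3370 = 2353.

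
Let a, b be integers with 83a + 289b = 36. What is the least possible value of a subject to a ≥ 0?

84

gcd(289, 83):
  289 = 3·83 + 40
  83 = 2·40 + 3
  40 = 13·3 + 1
  3 = 3·1
so gcd(289, 83) = 1.
1 divides 36, so solutions exist.
Back-substitute for Bézout coefficients:
  1 = 40 - 13·3
  ... = 83·(-94) + 289·(27)
Scale by 36/1 = 36: (a₀, b₀) = (-3384, 972).
General solution: a = -3384 + 289t, b = 972 - 83t for integer t.
a ≥ 0: smallest is -3384 mod 289 = 84 (at t = 12), with b = -24.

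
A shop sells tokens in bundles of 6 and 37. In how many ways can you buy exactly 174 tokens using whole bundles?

1

Need nonnegative integers with 6j + 37k = 174.
gcd(6, 37) = 1, and 6·(-6) + 37·(1) = 1.
So (j₀, k₀) = (-1044, 174); general j = -1044 + 37t, k = 174 - 6t.
j ≥ 0 ⇒ t ≥ 29; k ≥ 0 ⇒ t ≤ 29. That's 1 value of t.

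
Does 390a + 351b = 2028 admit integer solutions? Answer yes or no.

gcd(390, 351) = 39  (390 = 1*351 + 39, 351 = 9*39).
39 divides 2028, so integer solutions exist.

yes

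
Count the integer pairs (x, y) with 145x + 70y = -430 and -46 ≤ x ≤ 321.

27

gcd(145, 70) = 5  (145 = 2·70 + 5, 70 = 14·5).
Back-substituting, 145·(1) + 70·(-2) = 5.
Scale by -86: particular solution (-86, 172); reduce x mod 14: (12, -31).
General solution: x = 12 + 14t, y = -31 - 29t for integer t.
-46 ≤ 12 + 14t ≤ 321 gives t ∈ [-4, 22], which is 27 values.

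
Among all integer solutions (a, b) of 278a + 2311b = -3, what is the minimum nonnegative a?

gcd(2311, 278) = 1  (2311 = 8×278 + 87, 278 = 3×87 + 17, 87 = 5×17 + 2, 17 = 8×2 + 1, 2 = 2×1).
1 divides -3, so solutions exist.
Back-substituting, 278×(1089) + 2311×(-131) = 1.
Scale by -3/1 = -3: (a₀, b₀) = (-3267, 393).
General solution: a = -3267 + 2311t, b = 393 - 278t for integer t.
a ≥ 0: smallest is -3267 mod 2311 = 1355 (at t = 2), with b = -163.

1355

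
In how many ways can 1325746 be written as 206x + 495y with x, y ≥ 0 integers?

gcd(495, 206):
  495 = 2·206 + 83
  206 = 2·83 + 40
  83 = 2·40 + 3
  40 = 13·3 + 1
  3 = 3·1
so gcd(495, 206) = 1.
Back-substitute for Bézout coefficients:
  1 = 40 - 13·3
  ... = 206·(161) + 495·(-67)
Scale by 1325746: one solution is (213445106, -88824982). Reduce x mod 495: (116, 2630).
General: x = 116 + 495t, y = 2630 - 206t.
x ≥ 0 ⇒ t ≥ 0; y ≥ 0 ⇒ t ≤ 12. So t ∈ [0, 12]: 13 solutions.

13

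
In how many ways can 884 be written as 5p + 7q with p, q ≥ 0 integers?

gcd(7, 5) = 1.
By Bézout, 5·(3) + 7·(-2) = 1.
One solution: (6, 122).
General: p = 6 + 7t, q = 122 - 5t.
p ≥ 0 ⇒ t ≥ 0; q ≥ 0 ⇒ t ≤ 24. So t ∈ [0, 24]: 25 solutions.

25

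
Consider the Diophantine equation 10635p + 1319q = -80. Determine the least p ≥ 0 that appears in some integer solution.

444

gcd(10635, 1319):
  10635 = 8·1319 + 83
  1319 = 15·83 + 74
  83 = 1·74 + 9
  74 = 8·9 + 2
  9 = 4·2 + 1
  2 = 2·1
so gcd(10635, 1319) = 1.
1 divides -80, so solutions exist.
Back-substitute for Bézout coefficients:
  1 = 9 - 4·2
  ... = 10635·(588) + 1319·(-4741)
Scale by -80/1 = -80: (p₀, q₀) = (-47040, 379280).
General solution: p = -47040 + 1319t, q = 379280 - 10635t for integer t.
p ≥ 0: smallest is -47040 mod 1319 = 444 (at t = 36), with q = -3580.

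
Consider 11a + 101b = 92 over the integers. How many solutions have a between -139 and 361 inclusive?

gcd(101, 11) = 1.
By Bézout, 11*(46) + 101*(-5) = 1.
Particular solution: (91, -9).
General solution: a = 91 + 101t, b = -9 - 11t for integer t.
-139 ≤ 91 + 101t ≤ 361 gives t ∈ [-2, 2], which is 5 values.

5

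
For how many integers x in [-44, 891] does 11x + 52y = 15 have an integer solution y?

gcd(52, 11) = 1  (52 = 4*11 + 8, 11 = 1*8 + 3, 8 = 2*3 + 2, 3 = 1*2 + 1, 2 = 2*1).
Back-substituting, 11*(19) + 52*(-4) = 1.
Scale by 15: particular solution (285, -60); reduce x mod 52: (25, -5).
General solution: x = 25 + 52t, y = -5 - 11t for integer t.
-44 ≤ 25 + 52t ≤ 891 gives t ∈ [-1, 16], which is 18 values.

18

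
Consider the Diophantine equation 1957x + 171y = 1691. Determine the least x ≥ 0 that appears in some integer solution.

gcd(1957, 171) = 19.
19 divides 1691, so solutions exist.
By Bézout, 1957·(-2) + 171·(23) = 19.
Scale by 1691/19 = 89: (x₀, y₀) = (-178, 2047).
General solution: x = -178 + 9t, y = 2047 - 103t for integer t.
x ≥ 0: smallest is -178 mod 9 = 2 (at t = 20), with y = -13.

2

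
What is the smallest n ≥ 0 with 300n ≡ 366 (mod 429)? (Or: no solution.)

gcd(429, 300) = 3  (429 = 1·300 + 129, 300 = 2·129 + 42, 129 = 3·42 + 3, 42 = 14·3).
3 divides 366, so solutions exist.
Back-substituting, 300·(-10) + 429·(7) = 3.
So 300·(-10) ≡ 3 (mod 429); multiply by 122: n ≡ -1220 (mod 143).
Smallest nonnegative: n = -1220 mod 143 = 67.

67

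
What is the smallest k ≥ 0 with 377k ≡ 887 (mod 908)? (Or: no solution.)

gcd(908, 377):
  908 = 2·377 + 154
  377 = 2·154 + 69
  154 = 2·69 + 16
  69 = 4·16 + 5
  16 = 3·5 + 1
  5 = 5·1
so gcd(908, 377) = 1.
1 divides 887, so solutions exist.
Back-substitute for Bézout coefficients:
  1 = 16 - 3·5
  ... = 377·(-171) + 908·(71)
So 377·(-171) ≡ 1 (mod 908); multiply by 887: k ≡ -151677 (mod 908).
Smallest nonnegative: k = -151677 mod 908 = 867.

867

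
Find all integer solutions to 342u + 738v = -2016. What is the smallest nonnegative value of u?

gcd(738, 342):
  738 = 2·342 + 54
  342 = 6·54 + 18
  54 = 3·18
so gcd(738, 342) = 18.
18 divides -2016, so solutions exist.
Back-substitute for Bézout coefficients:
  18 = 342 - 6·54
  ... = 342·(13) + 738·(-6)
Scale by -2016/18 = -112: (u₀, v₀) = (-1456, 672).
General solution: u = -1456 + 41t, v = 672 - 19t for integer t.
u ≥ 0: smallest is -1456 mod 41 = 20 (at t = 36), with v = -12.

20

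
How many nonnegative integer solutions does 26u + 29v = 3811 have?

gcd(29, 26):
  29 = 1*26 + 3
  26 = 8*3 + 2
  3 = 1*2 + 1
  2 = 2*1
so gcd(29, 26) = 1.
Back-substitute for Bézout coefficients:
  1 = 3 - 1*2
  ... = 26*(-10) + 29*(9)
Scale by 3811: one solution is (-38110, 34299). Reduce u mod 29: (25, 109).
General: u = 25 + 29t, v = 109 - 26t.
u ≥ 0 ⇒ t ≥ 0; v ≥ 0 ⇒ t ≤ 4. So t ∈ [0, 4]: 5 solutions.

5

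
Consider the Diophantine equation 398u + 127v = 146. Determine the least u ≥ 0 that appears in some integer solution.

gcd(398, 127):
  398 = 3·127 + 17
  127 = 7·17 + 8
  17 = 2·8 + 1
  8 = 8·1
so gcd(398, 127) = 1.
1 divides 146, so solutions exist.
Back-substitute for Bézout coefficients:
  1 = 17 - 2·8
  ... = 398·(15) + 127·(-47)
Scale by 146/1 = 146: (u₀, v₀) = (2190, -6862).
General solution: u = 2190 + 127t, v = -6862 - 398t for integer t.
u ≥ 0: smallest is 2190 mod 127 = 31 (at t = -17), with v = -96.

31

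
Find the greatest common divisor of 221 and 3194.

1

gcd(3194, 221) = 1  (3194 = 14×221 + 100, 221 = 2×100 + 21, 100 = 4×21 + 16, 21 = 1×16 + 5, 16 = 3×5 + 1, 5 = 5×1).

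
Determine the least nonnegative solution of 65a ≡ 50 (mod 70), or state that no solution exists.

gcd(70, 65):
  70 = 1*65 + 5
  65 = 13*5
so gcd(70, 65) = 5.
5 divides 50, so solutions exist.
Back-substitute for Bézout coefficients:
  5 = 70 - 1*65
  ... = 65*(-1) + 70*(1)
So 65*(-1) ≡ 5 (mod 70); multiply by 10: a ≡ -10 (mod 14).
Smallest nonnegative: a = -10 mod 14 = 4.

4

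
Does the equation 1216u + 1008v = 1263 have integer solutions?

gcd(1216, 1008):
  1216 = 1·1008 + 208
  1008 = 4·208 + 176
  208 = 1·176 + 32
  176 = 5·32 + 16
  32 = 2·16
so gcd(1216, 1008) = 16.
16 does not divide 1263 (remainder 15), so no integer solutions.

no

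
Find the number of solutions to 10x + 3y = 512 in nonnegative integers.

17

gcd(10, 3):
  10 = 3·3 + 1
  3 = 3·1
so gcd(10, 3) = 1.
Back-substitute for Bézout coefficients:
  1 = 10 - 3·3
  ... = 10·(1) + 3·(-3)
Scale by 512: one solution is (512, -1536). Reduce x mod 3: (2, 164).
General: x = 2 + 3t, y = 164 - 10t.
x ≥ 0 ⇒ t ≥ 0; y ≥ 0 ⇒ t ≤ 16. So t ∈ [0, 16]: 17 solutions.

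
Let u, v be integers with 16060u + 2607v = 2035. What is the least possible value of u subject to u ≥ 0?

gcd(16060, 2607) = 11.
11 divides 2035, so solutions exist.
By Bézout, 16060·(-106) + 2607·(653) = 11.
Scale by 2035/11 = 185: (u₀, v₀) = (-19610, 120805).
General solution: u = -19610 + 237t, v = 120805 - 1460t for integer t.
u ≥ 0: smallest is -19610 mod 237 = 61 (at t = 83), with v = -375.

61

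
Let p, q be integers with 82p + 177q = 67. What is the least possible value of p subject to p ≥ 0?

85

gcd(177, 82) = 1.
1 divides 67, so solutions exist.
By Bézout, 82*(-41) + 177*(19) = 1.
Scale by 67/1 = 67: (p₀, q₀) = (-2747, 1273).
General solution: p = -2747 + 177t, q = 1273 - 82t for integer t.
p ≥ 0: smallest is -2747 mod 177 = 85 (at t = 16), with q = -39.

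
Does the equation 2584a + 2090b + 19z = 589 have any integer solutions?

yes

gcd(2584, 2090) = 38  (2584 = 1·2090 + 494, 2090 = 4·494 + 114, 494 = 4·114 + 38, 114 = 3·38).
gcd(38, 19) = 19.
19 divides 589, so integer solutions exist.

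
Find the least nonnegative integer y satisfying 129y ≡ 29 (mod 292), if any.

gcd(292, 129):
  292 = 2·129 + 34
  129 = 3·34 + 27
  34 = 1·27 + 7
  27 = 3·7 + 6
  7 = 1·6 + 1
  6 = 6·1
so gcd(292, 129) = 1.
1 divides 29, so solutions exist.
Back-substitute for Bézout coefficients:
  1 = 7 - 1·6
  ... = 129·(-43) + 292·(19)
So 129·(-43) ≡ 1 (mod 292); multiply by 29: y ≡ -1247 (mod 292).
Smallest nonnegative: y = -1247 mod 292 = 213.

213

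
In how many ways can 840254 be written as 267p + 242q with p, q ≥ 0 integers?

gcd(267, 242):
  267 = 1·242 + 25
  242 = 9·25 + 17
  25 = 1·17 + 8
  17 = 2·8 + 1
  8 = 8·1
so gcd(267, 242) = 1.
Back-substitute for Bézout coefficients:
  1 = 17 - 2·8
  ... = 267·(-29) + 242·(32)
Scale by 840254: one solution is (-24367366, 26888128). Reduce p mod 242: (98, 3364).
General: p = 98 + 242t, q = 3364 - 267t.
p ≥ 0 ⇒ t ≥ 0; q ≥ 0 ⇒ t ≤ 12. So t ∈ [0, 12]: 13 solutions.

13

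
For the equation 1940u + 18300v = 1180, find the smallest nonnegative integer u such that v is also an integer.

227

gcd(18300, 1940):
  18300 = 9·1940 + 840
  1940 = 2·840 + 260
  840 = 3·260 + 60
  260 = 4·60 + 20
  60 = 3·20
so gcd(18300, 1940) = 20.
20 divides 1180, so solutions exist.
Back-substitute for Bézout coefficients:
  20 = 260 - 4·60
  ... = 1940·(283) + 18300·(-30)
Scale by 1180/20 = 59: (u₀, v₀) = (16697, -1770).
General solution: u = 16697 + 915t, v = -1770 - 97t for integer t.
u ≥ 0: smallest is 16697 mod 915 = 227 (at t = -18), with v = -24.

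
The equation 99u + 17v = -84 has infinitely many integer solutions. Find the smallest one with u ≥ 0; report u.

gcd(99, 17):
  99 = 5*17 + 14
  17 = 1*14 + 3
  14 = 4*3 + 2
  3 = 1*2 + 1
  2 = 2*1
so gcd(99, 17) = 1.
1 divides -84, so solutions exist.
Back-substitute for Bézout coefficients:
  1 = 3 - 1*2
  ... = 99*(-6) + 17*(35)
Scale by -84/1 = -84: (u₀, v₀) = (504, -2940).
General solution: u = 504 + 17t, v = -2940 - 99t for integer t.
u ≥ 0: smallest is 504 mod 17 = 11 (at t = -29), with v = -69.

11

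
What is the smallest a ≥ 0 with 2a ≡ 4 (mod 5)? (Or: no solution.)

2

gcd(5, 2) = 1.
1 divides 4, so solutions exist.
By Bézout, 2*(-2) + 5*(1) = 1.
So 2*(-2) ≡ 1 (mod 5); multiply by 4: a ≡ -8 (mod 5).
Smallest nonnegative: a = -8 mod 5 = 2.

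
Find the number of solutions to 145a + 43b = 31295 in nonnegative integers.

5

gcd(145, 43) = 1.
By Bézout, 145·(-8) + 43·(27) = 1.
One solution: (29, 630).
General: a = 29 + 43t, b = 630 - 145t.
a ≥ 0 ⇒ t ≥ 0; b ≥ 0 ⇒ t ≤ 4. So t ∈ [0, 4]: 5 solutions.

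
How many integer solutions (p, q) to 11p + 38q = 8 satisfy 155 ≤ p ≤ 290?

4

gcd(38, 11) = 1.
By Bézout, 11×(7) + 38×(-2) = 1.
Particular solution: (18, -5).
General solution: p = 18 + 38t, q = -5 - 11t for integer t.
155 ≤ 18 + 38t ≤ 290 gives t ∈ [4, 7], which is 4 values.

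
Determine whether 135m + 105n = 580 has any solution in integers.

gcd(135, 105) = 15  (135 = 1×105 + 30, 105 = 3×30 + 15, 30 = 2×15).
15 does not divide 580 (remainder 10), so no integer solutions.

no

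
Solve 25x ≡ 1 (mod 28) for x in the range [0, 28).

9

gcd(28, 25):
  28 = 1·25 + 3
  25 = 8·3 + 1
  3 = 3·1
so gcd(28, 25) = 1.
Back-substitute for Bézout coefficients:
  1 = 25 - 8·3
  ... = 25·(9) + 28·(-8)
So 25·9 ≡ 1 (mod 28), and 9 mod 28 = 9.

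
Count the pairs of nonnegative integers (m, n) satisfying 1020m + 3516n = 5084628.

17

gcd(3516, 1020) = 12.
By Bézout, 1020×(131) + 3516×(-38) = 12.
One solution: (97, 1418).
General: m = 97 + 293t, n = 1418 - 85t.
m ≥ 0 ⇒ t ≥ 0; n ≥ 0 ⇒ t ≤ 16. So t ∈ [0, 16]: 17 solutions.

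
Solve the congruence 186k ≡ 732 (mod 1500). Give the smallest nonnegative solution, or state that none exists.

12

gcd(1500, 186) = 6  (1500 = 8*186 + 12, 186 = 15*12 + 6, 12 = 2*6).
6 divides 732, so solutions exist.
Back-substituting, 186*(121) + 1500*(-15) = 6.
So 186*(121) ≡ 6 (mod 1500); multiply by 122: k ≡ 14762 (mod 250).
Smallest nonnegative: k = 14762 mod 250 = 12.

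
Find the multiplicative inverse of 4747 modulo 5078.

4449

gcd(5078, 4747):
  5078 = 1·4747 + 331
  4747 = 14·331 + 113
  331 = 2·113 + 105
  113 = 1·105 + 8
  105 = 13·8 + 1
  8 = 8·1
so gcd(5078, 4747) = 1.
Back-substitute for Bézout coefficients:
  1 = 105 - 13·8
  ... = 4747·(-629) + 5078·(588)
So 4747·-629 ≡ 1 (mod 5078), and -629 mod 5078 = 4449.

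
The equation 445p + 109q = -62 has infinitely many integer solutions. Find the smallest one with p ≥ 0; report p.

gcd(445, 109) = 1.
1 divides -62, so solutions exist.
By Bézout, 445*(-12) + 109*(49) = 1.
Scale by -62/1 = -62: (p₀, q₀) = (744, -3038).
General solution: p = 744 + 109t, q = -3038 - 445t for integer t.
p ≥ 0: smallest is 744 mod 109 = 90 (at t = -6), with q = -368.

90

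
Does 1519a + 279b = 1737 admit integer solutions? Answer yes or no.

gcd(1519, 279) = 31.
31 does not divide 1737 (remainder 1), so no integer solutions.

no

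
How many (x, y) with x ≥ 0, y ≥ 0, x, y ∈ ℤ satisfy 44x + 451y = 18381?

10

gcd(451, 44) = 11  (451 = 10·44 + 11, 44 = 4·11).
Back-substituting, 44·(-10) + 451·(1) = 11.
Scale by 1671: one solution is (-16710, 1671). Reduce x mod 41: (18, 39).
General: x = 18 + 41t, y = 39 - 4t.
x ≥ 0 ⇒ t ≥ 0; y ≥ 0 ⇒ t ≤ 9. So t ∈ [0, 9]: 10 solutions.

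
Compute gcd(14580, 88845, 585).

15

gcd(88845, 14580) = 15.
gcd(15, 585) = 15.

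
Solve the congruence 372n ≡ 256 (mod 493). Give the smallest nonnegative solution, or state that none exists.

gcd(493, 372) = 1.
1 divides 256, so solutions exist.
By Bézout, 372*(110) + 493*(-83) = 1.
So 372*(110) ≡ 1 (mod 493); multiply by 256: n ≡ 28160 (mod 493).
Smallest nonnegative: n = 28160 mod 493 = 59.

59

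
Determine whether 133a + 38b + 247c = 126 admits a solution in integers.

gcd(133, 38) = 19.
gcd(19, 247) = 19.
19 does not divide 126 (remainder 12), so no integer solutions.

no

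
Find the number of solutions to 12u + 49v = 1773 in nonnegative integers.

3

gcd(49, 12):
  49 = 4·12 + 1
  12 = 12·1
so gcd(49, 12) = 1.
Back-substitute for Bézout coefficients:
  1 = 49 - 4·12
  ... = 12·(-4) + 49·(1)
Scale by 1773: one solution is (-7092, 1773). Reduce u mod 49: (13, 33).
General: u = 13 + 49t, v = 33 - 12t.
u ≥ 0 ⇒ t ≥ 0; v ≥ 0 ⇒ t ≤ 2. So t ∈ [0, 2]: 3 solutions.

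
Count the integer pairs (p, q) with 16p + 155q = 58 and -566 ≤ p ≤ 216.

gcd(155, 16) = 1  (155 = 9×16 + 11, 16 = 1×11 + 5, 11 = 2×5 + 1, 5 = 5×1).
Back-substituting, 16×(-29) + 155×(3) = 1.
Scale by 58: particular solution (-1682, 174); reduce p mod 155: (23, -2).
General solution: p = 23 + 155t, q = -2 - 16t for integer t.
-566 ≤ 23 + 155t ≤ 216 gives t ∈ [-3, 1], which is 5 values.

5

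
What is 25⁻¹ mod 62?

gcd(62, 25) = 1  (62 = 2·25 + 12, 25 = 2·12 + 1, 12 = 12·1).
Back-substituting, 25·(5) + 62·(-2) = 1.
So 25·5 ≡ 1 (mod 62), and 5 mod 62 = 5.

5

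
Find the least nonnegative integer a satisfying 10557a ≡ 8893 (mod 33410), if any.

gcd(33410, 10557):
  33410 = 3·10557 + 1739
  10557 = 6·1739 + 123
  1739 = 14·123 + 17
  123 = 7·17 + 4
  17 = 4·4 + 1
  4 = 4·1
so gcd(33410, 10557) = 1.
1 divides 8893, so solutions exist.
Back-substitute for Bézout coefficients:
  1 = 17 - 4·4
  ... = 10557·(-7877) + 33410·(2489)
So 10557·(-7877) ≡ 1 (mod 33410); multiply by 8893: a ≡ -70050161 (mod 33410).
Smallest nonnegative: a = -70050161 mod 33410 = 10609.

10609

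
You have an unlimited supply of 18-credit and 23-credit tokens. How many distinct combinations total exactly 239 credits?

Need nonnegative integers with 18j + 23k = 239.
gcd(18, 23) = 1, and 18·(9) + 23·(-7) = 1.
So (j₀, k₀) = (2151, -1673); general j = 2151 + 23t, k = -1673 - 18t.
j ≥ 0 ⇒ t ≥ -93; k ≥ 0 ⇒ t ≤ -93. That's 1 value of t.

1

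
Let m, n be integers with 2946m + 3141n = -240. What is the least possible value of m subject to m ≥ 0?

565

gcd(3141, 2946) = 3  (3141 = 1·2946 + 195, 2946 = 15·195 + 21, 195 = 9·21 + 6, 21 = 3·6 + 3, 6 = 2·3).
3 divides -240, so solutions exist.
Back-substituting, 2946·(451) + 3141·(-423) = 3.
Scale by -240/3 = -80: (m₀, n₀) = (-36080, 33840).
General solution: m = -36080 + 1047t, n = 33840 - 982t for integer t.
m ≥ 0: smallest is -36080 mod 1047 = 565 (at t = 35), with n = -530.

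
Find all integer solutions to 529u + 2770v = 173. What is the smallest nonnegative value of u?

1367

gcd(2770, 529):
  2770 = 5*529 + 125
  529 = 4*125 + 29
  125 = 4*29 + 9
  29 = 3*9 + 2
  9 = 4*2 + 1
  2 = 2*1
so gcd(2770, 529) = 1.
1 divides 173, so solutions exist.
Back-substitute for Bézout coefficients:
  1 = 9 - 4*2
  ... = 529*(-1241) + 2770*(237)
Scale by 173/1 = 173: (u₀, v₀) = (-214693, 41001).
General solution: u = -214693 + 2770t, v = 41001 - 529t for integer t.
u ≥ 0: smallest is -214693 mod 2770 = 1367 (at t = 78), with v = -261.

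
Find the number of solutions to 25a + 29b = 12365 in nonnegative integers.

17

gcd(29, 25) = 1  (29 = 1·25 + 4, 25 = 6·4 + 1, 4 = 4·1).
Back-substituting, 25·(7) + 29·(-6) = 1.
Scale by 12365: one solution is (86555, -74190). Reduce a mod 29: (19, 410).
General: a = 19 + 29t, b = 410 - 25t.
a ≥ 0 ⇒ t ≥ 0; b ≥ 0 ⇒ t ≤ 16. So t ∈ [0, 16]: 17 solutions.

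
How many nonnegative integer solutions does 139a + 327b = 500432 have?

gcd(327, 139):
  327 = 2*139 + 49
  139 = 2*49 + 41
  49 = 1*41 + 8
  41 = 5*8 + 1
  8 = 8*1
so gcd(327, 139) = 1.
Back-substitute for Bézout coefficients:
  1 = 41 - 5*8
  ... = 139*(40) + 327*(-17)
Scale by 500432: one solution is (20017280, -8507344). Reduce a mod 327: (302, 1402).
General: a = 302 + 327t, b = 1402 - 139t.
a ≥ 0 ⇒ t ≥ 0; b ≥ 0 ⇒ t ≤ 10. So t ∈ [0, 10]: 11 solutions.

11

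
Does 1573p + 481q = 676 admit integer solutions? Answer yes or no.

gcd(1573, 481) = 13  (1573 = 3·481 + 130, 481 = 3·130 + 91, 130 = 1·91 + 39, 91 = 2·39 + 13, 39 = 3·13).
13 divides 676, so integer solutions exist.

yes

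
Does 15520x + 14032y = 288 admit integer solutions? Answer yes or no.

yes

gcd(15520, 14032) = 16  (15520 = 1*14032 + 1488, 14032 = 9*1488 + 640, 1488 = 2*640 + 208, 640 = 3*208 + 16, 208 = 13*16).
16 divides 288, so integer solutions exist.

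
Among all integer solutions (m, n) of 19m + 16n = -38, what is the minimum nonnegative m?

14

gcd(19, 16) = 1  (19 = 1*16 + 3, 16 = 5*3 + 1, 3 = 3*1).
1 divides -38, so solutions exist.
Back-substituting, 19*(-5) + 16*(6) = 1.
Scale by -38/1 = -38: (m₀, n₀) = (190, -228).
General solution: m = 190 + 16t, n = -228 - 19t for integer t.
m ≥ 0: smallest is 190 mod 16 = 14 (at t = -11), with n = -19.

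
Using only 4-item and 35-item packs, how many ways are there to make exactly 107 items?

Need nonnegative integers with 4j + 35k = 107.
gcd(4, 35) = 1, and 4·(9) + 35·(-1) = 1.
So (j₀, k₀) = (963, -107); general j = 963 + 35t, k = -107 - 4t.
j ≥ 0 ⇒ t ≥ -27; k ≥ 0 ⇒ t ≤ -27. That's 1 value of t.

1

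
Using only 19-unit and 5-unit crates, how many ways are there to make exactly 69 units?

Need nonnegative integers with 19j + 5k = 69.
gcd(19, 5) = 1, and 19·(-1) + 5·(4) = 1.
So (j₀, k₀) = (-69, 276); general j = -69 + 5t, k = 276 - 19t.
j ≥ 0 ⇒ t ≥ 14; k ≥ 0 ⇒ t ≤ 14. That's 1 value of t.

1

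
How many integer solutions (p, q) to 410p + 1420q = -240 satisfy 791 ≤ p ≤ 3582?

gcd(1420, 410) = 10  (1420 = 3·410 + 190, 410 = 2·190 + 30, 190 = 6·30 + 10, 30 = 3·10).
Back-substituting, 410·(-45) + 1420·(13) = 10.
Scale by -24: particular solution (1080, -312); reduce p mod 142: (86, -25).
General solution: p = 86 + 142t, q = -25 - 41t for integer t.
791 ≤ 86 + 142t ≤ 3582 gives t ∈ [5, 24], which is 20 values.

20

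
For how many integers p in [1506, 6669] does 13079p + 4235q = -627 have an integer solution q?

14

gcd(13079, 4235):
  13079 = 3·4235 + 374
  4235 = 11·374 + 121
  374 = 3·121 + 11
  121 = 11·11
so gcd(13079, 4235) = 11.
Back-substitute for Bézout coefficients:
  11 = 374 - 3·121
  ... = 13079·(34) + 4235·(-105)
Scale by -57: particular solution (-1938, 5985); reduce p mod 385: (372, -1149).
General solution: p = 372 + 385t, q = -1149 - 1189t for integer t.
1506 ≤ 372 + 385t ≤ 6669 gives t ∈ [3, 16], which is 14 values.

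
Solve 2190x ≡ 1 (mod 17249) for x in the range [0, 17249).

14894

gcd(17249, 2190) = 1.
By Bézout, 2190·(-2355) + 17249·(299) = 1.
So 2190·-2355 ≡ 1 (mod 17249), and -2355 mod 17249 = 14894.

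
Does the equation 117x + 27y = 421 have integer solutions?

no

gcd(117, 27) = 9  (117 = 4×27 + 9, 27 = 3×9).
9 does not divide 421 (remainder 7), so no integer solutions.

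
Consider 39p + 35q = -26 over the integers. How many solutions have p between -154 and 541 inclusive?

20

gcd(39, 35):
  39 = 1×35 + 4
  35 = 8×4 + 3
  4 = 1×3 + 1
  3 = 3×1
so gcd(39, 35) = 1.
Back-substitute for Bézout coefficients:
  1 = 4 - 1×3
  ... = 39×(9) + 35×(-10)
Scale by -26: particular solution (-234, 260); reduce p mod 35: (11, -13).
General solution: p = 11 + 35t, q = -13 - 39t for integer t.
-154 ≤ 11 + 35t ≤ 541 gives t ∈ [-4, 15], which is 20 values.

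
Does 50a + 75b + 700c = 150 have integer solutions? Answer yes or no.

yes

gcd(75, 50) = 25.
gcd(25, 700) = 25.
25 divides 150, so integer solutions exist.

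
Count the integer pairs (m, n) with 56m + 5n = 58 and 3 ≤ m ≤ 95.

19

gcd(56, 5):
  56 = 11*5 + 1
  5 = 5*1
so gcd(56, 5) = 1.
Back-substitute for Bézout coefficients:
  1 = 56 - 11*5
  ... = 56*(1) + 5*(-11)
Scale by 58: particular solution (58, -638); reduce m mod 5: (3, -22).
General solution: m = 3 + 5t, n = -22 - 56t for integer t.
3 ≤ 3 + 5t ≤ 95 gives t ∈ [0, 18], which is 19 values.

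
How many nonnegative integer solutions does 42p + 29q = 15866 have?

13

gcd(42, 29) = 1.
By Bézout, 42·(9) + 29·(-13) = 1.
One solution: (27, 508).
General: p = 27 + 29t, q = 508 - 42t.
p ≥ 0 ⇒ t ≥ 0; q ≥ 0 ⇒ t ≤ 12. So t ∈ [0, 12]: 13 solutions.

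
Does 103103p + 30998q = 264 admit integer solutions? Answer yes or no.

gcd(103103, 30998) = 11.
11 divides 264, so integer solutions exist.

yes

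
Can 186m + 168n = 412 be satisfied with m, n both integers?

gcd(186, 168) = 6.
6 does not divide 412 (remainder 4), so no integer solutions.

no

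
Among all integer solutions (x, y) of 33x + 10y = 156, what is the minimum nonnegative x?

gcd(33, 10):
  33 = 3*10 + 3
  10 = 3*3 + 1
  3 = 3*1
so gcd(33, 10) = 1.
1 divides 156, so solutions exist.
Back-substitute for Bézout coefficients:
  1 = 10 - 3*3
  ... = 33*(-3) + 10*(10)
Scale by 156/1 = 156: (x₀, y₀) = (-468, 1560).
General solution: x = -468 + 10t, y = 1560 - 33t for integer t.
x ≥ 0: smallest is -468 mod 10 = 2 (at t = 47), with y = 9.

2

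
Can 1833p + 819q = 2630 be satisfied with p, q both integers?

no

gcd(1833, 819) = 39.
39 does not divide 2630 (remainder 17), so no integer solutions.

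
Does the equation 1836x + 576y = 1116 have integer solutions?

yes

gcd(1836, 576) = 36.
36 divides 1116, so integer solutions exist.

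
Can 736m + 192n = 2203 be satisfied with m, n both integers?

gcd(736, 192) = 32  (736 = 3×192 + 160, 192 = 1×160 + 32, 160 = 5×32).
32 does not divide 2203 (remainder 27), so no integer solutions.

no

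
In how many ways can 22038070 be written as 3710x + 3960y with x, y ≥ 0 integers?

gcd(3960, 3710) = 10.
By Bézout, 3710·(95) + 3960·(-89) = 10.
One solution: (29, 5538).
General: x = 29 + 396t, y = 5538 - 371t.
x ≥ 0 ⇒ t ≥ 0; y ≥ 0 ⇒ t ≤ 14. So t ∈ [0, 14]: 15 solutions.

15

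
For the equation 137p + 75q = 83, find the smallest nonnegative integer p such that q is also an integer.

34

gcd(137, 75) = 1  (137 = 1*75 + 62, 75 = 1*62 + 13, 62 = 4*13 + 10, 13 = 1*10 + 3, 10 = 3*3 + 1, 3 = 3*1).
1 divides 83, so solutions exist.
Back-substituting, 137*(23) + 75*(-42) = 1.
Scale by 83/1 = 83: (p₀, q₀) = (1909, -3486).
General solution: p = 1909 + 75t, q = -3486 - 137t for integer t.
p ≥ 0: smallest is 1909 mod 75 = 34 (at t = -25), with q = -61.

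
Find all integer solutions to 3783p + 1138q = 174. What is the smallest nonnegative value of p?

gcd(3783, 1138) = 1.
1 divides 174, so solutions exist.
By Bézout, 3783*(367) + 1138*(-1220) = 1.
Scale by 174/1 = 174: (p₀, q₀) = (63858, -212280).
General solution: p = 63858 + 1138t, q = -212280 - 3783t for integer t.
p ≥ 0: smallest is 63858 mod 1138 = 130 (at t = -56), with q = -432.

130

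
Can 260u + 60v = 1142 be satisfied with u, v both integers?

gcd(260, 60):
  260 = 4*60 + 20
  60 = 3*20
so gcd(260, 60) = 20.
20 does not divide 1142 (remainder 2), so no integer solutions.

no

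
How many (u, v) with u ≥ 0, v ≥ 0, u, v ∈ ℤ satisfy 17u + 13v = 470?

2

gcd(17, 13) = 1  (17 = 1·13 + 4, 13 = 3·4 + 1, 4 = 4·1).
Back-substituting, 17·(-3) + 13·(4) = 1.
Scale by 470: one solution is (-1410, 1880). Reduce u mod 13: (7, 27).
General: u = 7 + 13t, v = 27 - 17t.
u ≥ 0 ⇒ t ≥ 0; v ≥ 0 ⇒ t ≤ 1. So t ∈ [0, 1]: 2 solutions.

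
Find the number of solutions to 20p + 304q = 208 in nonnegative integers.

gcd(304, 20) = 4  (304 = 15*20 + 4, 20 = 5*4).
Back-substituting, 20*(-15) + 304*(1) = 4.
Scale by 52: one solution is (-780, 52). Reduce p mod 76: (56, -3).
General: p = 56 + 76t, q = -3 - 5t.
p ≥ 0 ⇒ t ≥ 0; q ≥ 0 ⇒ t ≤ -1. So t ∈ [0, -1]: 0 solutions.

0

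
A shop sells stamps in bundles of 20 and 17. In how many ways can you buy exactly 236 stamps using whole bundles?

Need nonnegative integers with 20j + 17k = 236.
gcd(20, 17) = 1, and 20·(6) + 17·(-7) = 1.
So (j₀, k₀) = (1416, -1652); general j = 1416 + 17t, k = -1652 - 20t.
j ≥ 0 ⇒ t ≥ -83; k ≥ 0 ⇒ t ≤ -83. That's 1 value of t.

1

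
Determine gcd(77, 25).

gcd(77, 25):
  77 = 3*25 + 2
  25 = 12*2 + 1
  2 = 2*1
so gcd(77, 25) = 1.

1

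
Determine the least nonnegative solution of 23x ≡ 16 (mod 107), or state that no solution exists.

10

gcd(107, 23):
  107 = 4×23 + 15
  23 = 1×15 + 8
  15 = 1×8 + 7
  8 = 1×7 + 1
  7 = 7×1
so gcd(107, 23) = 1.
1 divides 16, so solutions exist.
Back-substitute for Bézout coefficients:
  1 = 8 - 1×7
  ... = 23×(14) + 107×(-3)
So 23×(14) ≡ 1 (mod 107); multiply by 16: x ≡ 224 (mod 107).
Smallest nonnegative: x = 224 mod 107 = 10.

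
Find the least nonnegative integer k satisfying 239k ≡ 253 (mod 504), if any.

gcd(504, 239):
  504 = 2·239 + 26
  239 = 9·26 + 5
  26 = 5·5 + 1
  5 = 5·1
so gcd(504, 239) = 1.
1 divides 253, so solutions exist.
Back-substitute for Bézout coefficients:
  1 = 26 - 5·5
  ... = 239·(-97) + 504·(46)
So 239·(-97) ≡ 1 (mod 504); multiply by 253: k ≡ -24541 (mod 504).
Smallest nonnegative: k = -24541 mod 504 = 155.

155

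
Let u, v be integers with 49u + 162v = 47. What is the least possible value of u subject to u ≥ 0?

gcd(162, 49):
  162 = 3·49 + 15
  49 = 3·15 + 4
  15 = 3·4 + 3
  4 = 1·3 + 1
  3 = 3·1
so gcd(162, 49) = 1.
1 divides 47, so solutions exist.
Back-substitute for Bézout coefficients:
  1 = 4 - 1·3
  ... = 49·(43) + 162·(-13)
Scale by 47/1 = 47: (u₀, v₀) = (2021, -611).
General solution: u = 2021 + 162t, v = -611 - 49t for integer t.
u ≥ 0: smallest is 2021 mod 162 = 77 (at t = -12), with v = -23.

77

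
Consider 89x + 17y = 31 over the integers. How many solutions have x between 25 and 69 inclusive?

gcd(89, 17) = 1.
By Bézout, 89·(-4) + 17·(21) = 1.
Particular solution: (12, -61).
General solution: x = 12 + 17t, y = -61 - 89t for integer t.
25 ≤ 12 + 17t ≤ 69 gives t ∈ [1, 3], which is 3 values.

3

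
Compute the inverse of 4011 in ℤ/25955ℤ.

22836

gcd(25955, 4011) = 1  (25955 = 6·4011 + 1889, 4011 = 2·1889 + 233, 1889 = 8·233 + 25, 233 = 9·25 + 8, 25 = 3·8 + 1, 8 = 8·1).
Back-substituting, 4011·(-3119) + 25955·(482) = 1.
So 4011·-3119 ≡ 1 (mod 25955), and -3119 mod 25955 = 22836.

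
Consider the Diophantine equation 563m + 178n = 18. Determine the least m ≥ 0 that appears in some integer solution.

gcd(563, 178) = 1  (563 = 3·178 + 29, 178 = 6·29 + 4, 29 = 7·4 + 1, 4 = 4·1).
1 divides 18, so solutions exist.
Back-substituting, 563·(43) + 178·(-136) = 1.
Scale by 18/1 = 18: (m₀, n₀) = (774, -2448).
General solution: m = 774 + 178t, n = -2448 - 563t for integer t.
m ≥ 0: smallest is 774 mod 178 = 62 (at t = -4), with n = -196.

62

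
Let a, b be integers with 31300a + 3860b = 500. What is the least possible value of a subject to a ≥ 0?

gcd(31300, 3860):
  31300 = 8·3860 + 420
  3860 = 9·420 + 80
  420 = 5·80 + 20
  80 = 4·20
so gcd(31300, 3860) = 20.
20 divides 500, so solutions exist.
Back-substitute for Bézout coefficients:
  20 = 420 - 5·80
  ... = 31300·(46) + 3860·(-373)
Scale by 500/20 = 25: (a₀, b₀) = (1150, -9325).
General solution: a = 1150 + 193t, b = -9325 - 1565t for integer t.
a ≥ 0: smallest is 1150 mod 193 = 185 (at t = -5), with b = -1500.

185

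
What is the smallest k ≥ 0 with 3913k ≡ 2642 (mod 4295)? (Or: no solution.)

2714

gcd(4295, 3913) = 1  (4295 = 1*3913 + 382, 3913 = 10*382 + 93, 382 = 4*93 + 10, 93 = 9*10 + 3, 10 = 3*3 + 1, 3 = 3*1).
1 divides 2642, so solutions exist.
Back-substituting, 3913*(-1293) + 4295*(1178) = 1.
So 3913*(-1293) ≡ 1 (mod 4295); multiply by 2642: k ≡ -3416106 (mod 4295).
Smallest nonnegative: k = -3416106 mod 4295 = 2714.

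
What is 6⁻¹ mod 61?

51

gcd(61, 6) = 1.
By Bézout, 6·(-10) + 61·(1) = 1.
So 6·-10 ≡ 1 (mod 61), and -10 mod 61 = 51.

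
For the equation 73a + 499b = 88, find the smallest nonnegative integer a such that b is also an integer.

gcd(499, 73):
  499 = 6×73 + 61
  73 = 1×61 + 12
  61 = 5×12 + 1
  12 = 12×1
so gcd(499, 73) = 1.
1 divides 88, so solutions exist.
Back-substitute for Bézout coefficients:
  1 = 61 - 5×12
  ... = 73×(-41) + 499×(6)
Scale by 88/1 = 88: (a₀, b₀) = (-3608, 528).
General solution: a = -3608 + 499t, b = 528 - 73t for integer t.
a ≥ 0: smallest is -3608 mod 499 = 384 (at t = 8), with b = -56.

384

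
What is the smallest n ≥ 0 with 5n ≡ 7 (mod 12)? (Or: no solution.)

11

gcd(12, 5) = 1  (12 = 2*5 + 2, 5 = 2*2 + 1, 2 = 2*1).
1 divides 7, so solutions exist.
Back-substituting, 5*(5) + 12*(-2) = 1.
So 5*(5) ≡ 1 (mod 12); multiply by 7: n ≡ 35 (mod 12).
Smallest nonnegative: n = 35 mod 12 = 11.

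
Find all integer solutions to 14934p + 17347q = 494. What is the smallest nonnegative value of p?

gcd(17347, 14934):
  17347 = 1·14934 + 2413
  14934 = 6·2413 + 456
  2413 = 5·456 + 133
  456 = 3·133 + 57
  133 = 2·57 + 19
  57 = 3·19
so gcd(17347, 14934) = 19.
19 divides 494, so solutions exist.
Back-substitute for Bézout coefficients:
  19 = 133 - 2·57
  ... = 14934·(-266) + 17347·(229)
Scale by 494/19 = 26: (p₀, q₀) = (-6916, 5954).
General solution: p = -6916 + 913t, q = 5954 - 786t for integer t.
p ≥ 0: smallest is -6916 mod 913 = 388 (at t = 8), with q = -334.

388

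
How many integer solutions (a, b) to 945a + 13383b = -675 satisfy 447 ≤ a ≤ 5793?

4

gcd(13383, 945):
  13383 = 14·945 + 153
  945 = 6·153 + 27
  153 = 5·27 + 18
  27 = 1·18 + 9
  18 = 2·9
so gcd(13383, 945) = 9.
Back-substitute for Bézout coefficients:
  9 = 27 - 1·18
  ... = 945·(524) + 13383·(-37)
Scale by -75: particular solution (-39300, 2775); reduce a mod 1487: (849, -60).
General solution: a = 849 + 1487t, b = -60 - 105t for integer t.
447 ≤ 849 + 1487t ≤ 5793 gives t ∈ [0, 3], which is 4 values.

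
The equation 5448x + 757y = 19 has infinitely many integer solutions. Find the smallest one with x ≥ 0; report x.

686

gcd(5448, 757) = 1  (5448 = 7×757 + 149, 757 = 5×149 + 12, 149 = 12×12 + 5, 12 = 2×5 + 2, 5 = 2×2 + 1, 2 = 2×1).
1 divides 19, so solutions exist.
Back-substituting, 5448×(315) + 757×(-2267) = 1.
Scale by 19/1 = 19: (x₀, y₀) = (5985, -43073).
General solution: x = 5985 + 757t, y = -43073 - 5448t for integer t.
x ≥ 0: smallest is 5985 mod 757 = 686 (at t = -7), with y = -4937.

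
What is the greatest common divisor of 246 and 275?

gcd(275, 246):
  275 = 1*246 + 29
  246 = 8*29 + 14
  29 = 2*14 + 1
  14 = 14*1
so gcd(275, 246) = 1.

1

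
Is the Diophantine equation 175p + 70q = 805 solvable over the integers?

yes

gcd(175, 70):
  175 = 2·70 + 35
  70 = 2·35
so gcd(175, 70) = 35.
35 divides 805, so integer solutions exist.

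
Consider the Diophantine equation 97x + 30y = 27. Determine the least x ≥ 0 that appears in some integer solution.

21

gcd(97, 30):
  97 = 3·30 + 7
  30 = 4·7 + 2
  7 = 3·2 + 1
  2 = 2·1
so gcd(97, 30) = 1.
1 divides 27, so solutions exist.
Back-substitute for Bézout coefficients:
  1 = 7 - 3·2
  ... = 97·(13) + 30·(-42)
Scale by 27/1 = 27: (x₀, y₀) = (351, -1134).
General solution: x = 351 + 30t, y = -1134 - 97t for integer t.
x ≥ 0: smallest is 351 mod 30 = 21 (at t = -11), with y = -67.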